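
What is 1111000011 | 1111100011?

OR: 1 when either bit is 1
  1111000011
| 1111100011
------------
  1111100011
Decimal: 963 | 995 = 995



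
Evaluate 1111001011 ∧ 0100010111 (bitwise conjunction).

AND: 1 only when both bits are 1
  1111001011
& 0100010111
------------
  0100000011
Decimal: 971 & 279 = 259



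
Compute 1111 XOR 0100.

XOR: 1 when bits differ
  1111
^ 0100
------
  1011
Decimal: 15 ^ 4 = 11



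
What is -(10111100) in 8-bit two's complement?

Original (sign bit 1, negative): 10111100
Step 1 - Invert all bits: 01000011
Step 2 - Add 1: 01000100
Verification: 10111100 + 01000100 = 100000000; discarding the end carry (carry out of the top bit) leaves the 8-bit value 00000000, as required for x + (-x)



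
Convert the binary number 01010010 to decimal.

Sum of powers of 2 for each 1-bit:
2^1 + 2^4 + 2^6
= 2 + 16 + 64
= 82



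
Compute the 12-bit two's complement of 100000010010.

Original (sign bit 1, negative): 100000010010
Step 1 - Invert all bits: 011111101101
Step 2 - Add 1: 011111101110
Verification: 100000010010 + 011111101110 = 1000000000000; discarding the end carry (carry out of the top bit) leaves the 12-bit value 000000000000, as required for x + (-x)



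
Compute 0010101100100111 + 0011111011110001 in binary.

Add column by column from the right: bit + bit + carry-in; write the sum mod 2, carry 1 when the sum is 2 or 3.
carry:  0111111111001110
        0010101100100111
+       0011111011110001
------------------------
       00110101000011000
(the carry out of the leftmost column, 0, becomes the leading bit)
Decimal check:
  0010101100100111 = 8192 + 2048 + 512 + 256 + 32 + 4 + 2 + 1 = 11047
  0011111011110001 = 8192 + 4096 + 2048 + 1024 + 512 + 128 + 64 + 32 + 16 + 1 = 16113
  11047 + 16113 = 27160, and 00110101000011000 = 16384 + 8192 + 2048 + 512 + 16 + 8 = 27160 ✓



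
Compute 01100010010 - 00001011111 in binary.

Method 1 - Direct subtraction (column by column from the right: bit − bit − borrow-in; if negative, add 2 and borrow 1 from the next column):
borrow: 00111111110
        01100010010
-       00001011111
-------------------
        01010110011

Method 2 - Add two's complement:
Two's complement of 00001011111: invert → 11110100000, add 1 → 11110100001
  01100010010
+ 11110100001
-------------
 101010110011  (end carry out of the top bit = 1)
Discarding the end carry: 01010110011
Decimal check:
  01100010010 = 512 + 256 + 16 + 2 = 786
  00001011111 = 64 + 16 + 8 + 4 + 2 + 1 = 95
  786 - 95 = 691, and 01010110011 = 512 + 128 + 32 + 16 + 2 + 1 = 691 ✓



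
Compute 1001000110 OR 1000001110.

OR: 1 when either bit is 1
  1001000110
| 1000001110
------------
  1001001110
Decimal: 582 | 526 = 590



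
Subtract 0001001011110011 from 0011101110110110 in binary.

Method 1 - Direct subtraction (column by column from the right: bit − bit − borrow-in; if negative, add 2 and borrow 1 from the next column):
borrow: 0000000110000110
        0011101110110110
-       0001001011110011
------------------------
        0010100011000011

Method 2 - Add two's complement:
Two's complement of 0001001011110011: invert → 1110110100001100, add 1 → 1110110100001101
  0011101110110110
+ 1110110100001101
------------------
 10010100011000011  (end carry out of the top bit = 1)
Discarding the end carry: 0010100011000011
Decimal check:
  0011101110110110 = 8192 + 4096 + 2048 + 512 + 256 + 128 + 32 + 16 + 4 + 2 = 15286
  0001001011110011 = 4096 + 512 + 128 + 64 + 32 + 16 + 2 + 1 = 4851
  15286 - 4851 = 10435, and 0010100011000011 = 8192 + 2048 + 128 + 64 + 2 + 1 = 10435 ✓



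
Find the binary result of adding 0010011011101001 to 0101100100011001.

Add column by column from the right: bit + bit + carry-in; write the sum mod 2, carry 1 when the sum is 2 or 3.
carry:  1111111111110010
        0010011011101001
+       0101100100011001
------------------------
       01000000000000010
(the carry out of the leftmost column, 0, becomes the leading bit)
Decimal check:
  0010011011101001 = 8192 + 1024 + 512 + 128 + 64 + 32 + 8 + 1 = 9961
  0101100100011001 = 16384 + 4096 + 2048 + 256 + 16 + 8 + 1 = 22809
  9961 + 22809 = 32770, and 01000000000000010 = 32768 + 2 = 32770 ✓



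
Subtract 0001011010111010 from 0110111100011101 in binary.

Method 1 - Direct subtraction (column by column from the right: bit − bit − borrow-in; if negative, add 2 and borrow 1 from the next column):
borrow: 0010000111000100
        0110111100011101
-       0001011010111010
------------------------
        0101100001100011

Method 2 - Add two's complement:
Two's complement of 0001011010111010: invert → 1110100101000101, add 1 → 1110100101000110
  0110111100011101
+ 1110100101000110
------------------
 10101100001100011  (end carry out of the top bit = 1)
Discarding the end carry: 0101100001100011
Decimal check:
  0110111100011101 = 16384 + 8192 + 2048 + 1024 + 512 + 256 + 16 + 8 + 4 + 1 = 28445
  0001011010111010 = 4096 + 1024 + 512 + 128 + 32 + 16 + 8 + 2 = 5818
  28445 - 5818 = 22627, and 0101100001100011 = 16384 + 4096 + 2048 + 64 + 32 + 2 + 1 = 22627 ✓



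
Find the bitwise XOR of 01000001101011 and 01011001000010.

XOR: 1 when bits differ
  01000001101011
^ 01011001000010
----------------
  00011000101001
Decimal: 4203 ^ 5698 = 1577



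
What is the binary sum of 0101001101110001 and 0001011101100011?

Add column by column from the right: bit + bit + carry-in; write the sum mod 2, carry 1 when the sum is 2 or 3.
carry:  0010111011000110
        0101001101110001
+       0001011101100011
------------------------
       00110101011010100
(the carry out of the leftmost column, 0, becomes the leading bit)
Decimal check:
  0101001101110001 = 16384 + 4096 + 512 + 256 + 64 + 32 + 16 + 1 = 21361
  0001011101100011 = 4096 + 1024 + 512 + 256 + 64 + 32 + 2 + 1 = 5987
  21361 + 5987 = 27348, and 00110101011010100 = 16384 + 8192 + 2048 + 512 + 128 + 64 + 16 + 4 = 27348 ✓



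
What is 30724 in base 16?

Using repeated division by 16 (digits 10–15 are A–F):
30724 ÷ 16 = 1920 remainder 4
1920 ÷ 16 = 120 remainder 0
120 ÷ 16 = 7 remainder 8
7 ÷ 16 = 0 remainder 7
Reading remainders bottom to top: 7804



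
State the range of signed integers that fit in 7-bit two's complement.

For 7-bit two's complement:
Minimum: -2^6 = -64
Maximum: 2^6 - 1 = 63



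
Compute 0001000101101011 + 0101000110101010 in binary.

Add column by column from the right: bit + bit + carry-in; write the sum mod 2, carry 1 when the sum is 2 or 3.
carry:  0010001111010100
        0001000101101011
+       0101000110101010
------------------------
       00110001100010101
(the carry out of the leftmost column, 0, becomes the leading bit)
Decimal check:
  0001000101101011 = 4096 + 256 + 64 + 32 + 8 + 2 + 1 = 4459
  0101000110101010 = 16384 + 4096 + 256 + 128 + 32 + 8 + 2 = 20906
  4459 + 20906 = 25365, and 00110001100010101 = 16384 + 8192 + 512 + 256 + 16 + 4 + 1 = 25365 ✓



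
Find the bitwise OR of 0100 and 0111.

OR: 1 when either bit is 1
  0100
| 0111
------
  0111
Decimal: 4 | 7 = 7



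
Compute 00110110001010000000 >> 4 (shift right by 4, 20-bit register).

Original: 00110110001010000000 (decimal 221824)
Shift right by 4 positions
Drop the 4 low bits; fill with zeros on the left
Result: 00000011011000101000 (decimal 13864)
Equivalent: 221824 >> 4 = 221824 ÷ 2^4 = 13864



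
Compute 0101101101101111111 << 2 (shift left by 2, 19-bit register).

Original: 0101101101101111111 (decimal 187263)
Shift left by 2 positions
Append 2 zeros on the right and drop the 2 high bits that overflow the 19-bit width
Result: 0110110110111111100 (decimal 224764)
Equivalent: 187263 << 2 = 187263 × 2^2 = 749052, truncated to 19 bits = 224764



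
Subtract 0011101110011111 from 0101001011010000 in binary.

Method 1 - Direct subtraction (column by column from the right: bit − bit − borrow-in; if negative, add 2 and borrow 1 from the next column):
borrow: 0111111001111110
        0101001011010000
-       0011101110011111
------------------------
        0001011100110001

Method 2 - Add two's complement:
Two's complement of 0011101110011111: invert → 1100010001100000, add 1 → 1100010001100001
  0101001011010000
+ 1100010001100001
------------------
 10001011100110001  (end carry out of the top bit = 1)
Discarding the end carry: 0001011100110001
Decimal check:
  0101001011010000 = 16384 + 4096 + 512 + 128 + 64 + 16 = 21200
  0011101110011111 = 8192 + 4096 + 2048 + 512 + 256 + 128 + 16 + 8 + 4 + 2 + 1 = 15263
  21200 - 15263 = 5937, and 0001011100110001 = 4096 + 1024 + 512 + 256 + 32 + 16 + 1 = 5937 ✓



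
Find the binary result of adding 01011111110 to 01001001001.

Add column by column from the right: bit + bit + carry-in; write the sum mod 2, carry 1 when the sum is 2 or 3.
carry:  10111110000
        01011111110
+       01001001001
-------------------
       010101000111
(the carry out of the leftmost column, 0, becomes the leading bit)
Decimal check:
  01011111110 = 512 + 128 + 64 + 32 + 16 + 8 + 4 + 2 = 766
  01001001001 = 512 + 64 + 8 + 1 = 585
  766 + 585 = 1351, and 010101000111 = 1024 + 256 + 64 + 4 + 2 + 1 = 1351 ✓



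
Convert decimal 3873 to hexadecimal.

Using repeated division by 16 (digits 10–15 are A–F):
3873 ÷ 16 = 242 remainder 1
242 ÷ 16 = 15 remainder 2
15 ÷ 16 = 0 remainder 15 (F)
Reading remainders bottom to top: F21



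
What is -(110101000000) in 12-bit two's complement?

Original (sign bit 1, negative): 110101000000
Step 1 - Invert all bits: 001010111111
Step 2 - Add 1: 001011000000
Verification: 110101000000 + 001011000000 = 1000000000000; discarding the end carry (carry out of the top bit) leaves the 12-bit value 000000000000, as required for x + (-x)



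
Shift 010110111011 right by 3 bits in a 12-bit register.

Original: 010110111011 (decimal 1467)
Shift right by 3 positions
Drop the 3 low bits; fill with zeros on the left
Result: 000010110111 (decimal 183)
Equivalent: 1467 >> 3 = 1467 ÷ 2^3 = 183



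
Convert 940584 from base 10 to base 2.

Using repeated division by 2:
940584 ÷ 2 = 470292 remainder 0
470292 ÷ 2 = 235146 remainder 0
235146 ÷ 2 = 117573 remainder 0
117573 ÷ 2 = 58786 remainder 1
58786 ÷ 2 = 29393 remainder 0
29393 ÷ 2 = 14696 remainder 1
14696 ÷ 2 = 7348 remainder 0
7348 ÷ 2 = 3674 remainder 0
3674 ÷ 2 = 1837 remainder 0
1837 ÷ 2 = 918 remainder 1
918 ÷ 2 = 459 remainder 0
459 ÷ 2 = 229 remainder 1
229 ÷ 2 = 114 remainder 1
114 ÷ 2 = 57 remainder 0
57 ÷ 2 = 28 remainder 1
28 ÷ 2 = 14 remainder 0
14 ÷ 2 = 7 remainder 0
7 ÷ 2 = 3 remainder 1
3 ÷ 2 = 1 remainder 1
1 ÷ 2 = 0 remainder 1
Reading remainders bottom to top: 11100101101000101000



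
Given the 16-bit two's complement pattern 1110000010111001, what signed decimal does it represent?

Binary: 1110000010111001
Sign bit: 1 (negative)
Invert: 0001111101000110
Add 1:  0001111101000111
Magnitude: 0001111101000111 = 4096 + 2048 + 1024 + 512 + 256 + 64 + 4 + 2 + 1 = 8007
Value: -8007



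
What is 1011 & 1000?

AND: 1 only when both bits are 1
  1011
& 1000
------
  1000
Decimal: 11 & 8 = 8



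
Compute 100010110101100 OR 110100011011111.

OR: 1 when either bit is 1
  100010110101100
| 110100011011111
-----------------
  110110111111111
Decimal: 17836 | 26847 = 28159



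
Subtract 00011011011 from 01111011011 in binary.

Method 1 - Direct subtraction (column by column from the right: bit − bit − borrow-in; if negative, add 2 and borrow 1 from the next column):
borrow: 00000000000
        01111011011
-       00011011011
-------------------
        01100000000

Method 2 - Add two's complement:
Two's complement of 00011011011: invert → 11100100100, add 1 → 11100100101
  01111011011
+ 11100100101
-------------
 101100000000  (end carry out of the top bit = 1)
Discarding the end carry: 01100000000
Decimal check:
  01111011011 = 512 + 256 + 128 + 64 + 16 + 8 + 2 + 1 = 987
  00011011011 = 128 + 64 + 16 + 8 + 2 + 1 = 219
  987 - 219 = 768, and 01100000000 = 512 + 256 = 768 ✓



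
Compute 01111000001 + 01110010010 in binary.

Add column by column from the right: bit + bit + carry-in; write the sum mod 2, carry 1 when the sum is 2 or 3.
carry:  11100000000
        01111000001
+       01110010010
-------------------
       011101010011
(the carry out of the leftmost column, 0, becomes the leading bit)
Decimal check:
  01111000001 = 512 + 256 + 128 + 64 + 1 = 961
  01110010010 = 512 + 256 + 128 + 16 + 2 = 914
  961 + 914 = 1875, and 011101010011 = 1024 + 512 + 256 + 64 + 16 + 2 + 1 = 1875 ✓



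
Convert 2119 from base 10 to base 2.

Using repeated division by 2:
2119 ÷ 2 = 1059 remainder 1
1059 ÷ 2 = 529 remainder 1
529 ÷ 2 = 264 remainder 1
264 ÷ 2 = 132 remainder 0
132 ÷ 2 = 66 remainder 0
66 ÷ 2 = 33 remainder 0
33 ÷ 2 = 16 remainder 1
16 ÷ 2 = 8 remainder 0
8 ÷ 2 = 4 remainder 0
4 ÷ 2 = 2 remainder 0
2 ÷ 2 = 1 remainder 0
1 ÷ 2 = 0 remainder 1
Reading remainders bottom to top: 100001000111



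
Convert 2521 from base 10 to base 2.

Using repeated division by 2:
2521 ÷ 2 = 1260 remainder 1
1260 ÷ 2 = 630 remainder 0
630 ÷ 2 = 315 remainder 0
315 ÷ 2 = 157 remainder 1
157 ÷ 2 = 78 remainder 1
78 ÷ 2 = 39 remainder 0
39 ÷ 2 = 19 remainder 1
19 ÷ 2 = 9 remainder 1
9 ÷ 2 = 4 remainder 1
4 ÷ 2 = 2 remainder 0
2 ÷ 2 = 1 remainder 0
1 ÷ 2 = 0 remainder 1
Reading remainders bottom to top: 100111011001



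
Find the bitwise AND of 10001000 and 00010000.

AND: 1 only when both bits are 1
  10001000
& 00010000
----------
  00000000
Decimal: 136 & 16 = 0



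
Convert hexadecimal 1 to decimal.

Expand by place value (powers of 16):
1 = 1 × 16^0
= 1 × 1
= 1



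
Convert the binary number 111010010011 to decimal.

Sum of powers of 2 for each 1-bit:
2^0 + 2^1 + 2^4 + 2^7 + 2^9 + 2^10 + 2^11
= 1 + 2 + 16 + 128 + 512 + 1024 + 2048
= 3731



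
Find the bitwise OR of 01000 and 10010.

OR: 1 when either bit is 1
  01000
| 10010
-------
  11010
Decimal: 8 | 18 = 26



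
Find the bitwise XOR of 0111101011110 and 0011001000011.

XOR: 1 when bits differ
  0111101011110
^ 0011001000011
---------------
  0100100011101
Decimal: 3934 ^ 1603 = 2333



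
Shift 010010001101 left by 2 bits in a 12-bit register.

Original: 010010001101 (decimal 1165)
Shift left by 2 positions
Append 2 zeros on the right and drop the 2 high bits that overflow the 12-bit width
Result: 001000110100 (decimal 564)
Equivalent: 1165 << 2 = 1165 × 2^2 = 4660, truncated to 12 bits = 564



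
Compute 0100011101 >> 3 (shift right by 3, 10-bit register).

Original: 0100011101 (decimal 285)
Shift right by 3 positions
Drop the 3 low bits; fill with zeros on the left
Result: 0000100011 (decimal 35)
Equivalent: 285 >> 3 = 285 ÷ 2^3 = 35



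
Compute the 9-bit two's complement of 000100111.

Original: 000100111
Step 1 - Invert all bits: 111011000
Step 2 - Add 1: 111011001
Verification: 000100111 + 111011001 = 1000000000; discarding the end carry (carry out of the top bit) leaves the 9-bit value 000000000, as required for x + (-x)



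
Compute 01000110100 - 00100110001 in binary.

Method 1 - Direct subtraction (column by column from the right: bit − bit − borrow-in; if negative, add 2 and borrow 1 from the next column):
borrow: 01000000110
        01000110100
-       00100110001
-------------------
        00100000011

Method 2 - Add two's complement:
Two's complement of 00100110001: invert → 11011001110, add 1 → 11011001111
  01000110100
+ 11011001111
-------------
 100100000011  (end carry out of the top bit = 1)
Discarding the end carry: 00100000011
Decimal check:
  01000110100 = 512 + 32 + 16 + 4 = 564
  00100110001 = 256 + 32 + 16 + 1 = 305
  564 - 305 = 259, and 00100000011 = 256 + 2 + 1 = 259 ✓



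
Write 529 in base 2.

Using repeated division by 2:
529 ÷ 2 = 264 remainder 1
264 ÷ 2 = 132 remainder 0
132 ÷ 2 = 66 remainder 0
66 ÷ 2 = 33 remainder 0
33 ÷ 2 = 16 remainder 1
16 ÷ 2 = 8 remainder 0
8 ÷ 2 = 4 remainder 0
4 ÷ 2 = 2 remainder 0
2 ÷ 2 = 1 remainder 0
1 ÷ 2 = 0 remainder 1
Reading remainders bottom to top: 1000010001



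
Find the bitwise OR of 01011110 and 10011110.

OR: 1 when either bit is 1
  01011110
| 10011110
----------
  11011110
Decimal: 94 | 158 = 222



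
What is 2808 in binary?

Using repeated division by 2:
2808 ÷ 2 = 1404 remainder 0
1404 ÷ 2 = 702 remainder 0
702 ÷ 2 = 351 remainder 0
351 ÷ 2 = 175 remainder 1
175 ÷ 2 = 87 remainder 1
87 ÷ 2 = 43 remainder 1
43 ÷ 2 = 21 remainder 1
21 ÷ 2 = 10 remainder 1
10 ÷ 2 = 5 remainder 0
5 ÷ 2 = 2 remainder 1
2 ÷ 2 = 1 remainder 0
1 ÷ 2 = 0 remainder 1
Reading remainders bottom to top: 101011111000



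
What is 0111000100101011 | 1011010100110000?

OR: 1 when either bit is 1
  0111000100101011
| 1011010100110000
------------------
  1111010100111011
Decimal: 28971 | 46384 = 62779



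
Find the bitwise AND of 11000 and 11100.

AND: 1 only when both bits are 1
  11000
& 11100
-------
  11000
Decimal: 24 & 28 = 24



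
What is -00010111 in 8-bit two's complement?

Original: 00010111
Step 1 - Invert all bits: 11101000
Step 2 - Add 1: 11101001
Verification: 00010111 + 11101001 = 100000000; discarding the end carry (carry out of the top bit) leaves the 8-bit value 00000000, as required for x + (-x)



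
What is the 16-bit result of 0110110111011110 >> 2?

Original: 0110110111011110 (decimal 28126)
Shift right by 2 positions
Drop the 2 low bits; fill with zeros on the left
Result: 0001101101110111 (decimal 7031)
Equivalent: 28126 >> 2 = 28126 ÷ 2^2 = 7031



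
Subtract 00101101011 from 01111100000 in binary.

Method 1 - Direct subtraction (column by column from the right: bit − bit − borrow-in; if negative, add 2 and borrow 1 from the next column):
borrow: 00011111110
        01111100000
-       00101101011
-------------------
        01001110101

Method 2 - Add two's complement:
Two's complement of 00101101011: invert → 11010010100, add 1 → 11010010101
  01111100000
+ 11010010101
-------------
 101001110101  (end carry out of the top bit = 1)
Discarding the end carry: 01001110101
Decimal check:
  01111100000 = 512 + 256 + 128 + 64 + 32 = 992
  00101101011 = 256 + 64 + 32 + 8 + 2 + 1 = 363
  992 - 363 = 629, and 01001110101 = 512 + 64 + 32 + 16 + 4 + 1 = 629 ✓



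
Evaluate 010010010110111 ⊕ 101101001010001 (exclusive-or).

XOR: 1 when bits differ
  010010010110111
^ 101101001010001
-----------------
  111111011100110
Decimal: 9399 ^ 23121 = 32486



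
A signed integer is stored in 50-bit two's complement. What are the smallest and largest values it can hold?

For 50-bit two's complement:
Minimum: -2^49 = -562949953421312
Maximum: 2^49 - 1 = 562949953421311



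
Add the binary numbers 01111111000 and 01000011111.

Add column by column from the right: bit + bit + carry-in; write the sum mod 2, carry 1 when the sum is 2 or 3.
carry:  11111110000
        01111111000
+       01000011111
-------------------
       011000010111
(the carry out of the leftmost column, 0, becomes the leading bit)
Decimal check:
  01111111000 = 512 + 256 + 128 + 64 + 32 + 16 + 8 = 1016
  01000011111 = 512 + 16 + 8 + 4 + 2 + 1 = 543
  1016 + 543 = 1559, and 011000010111 = 1024 + 512 + 16 + 4 + 2 + 1 = 1559 ✓



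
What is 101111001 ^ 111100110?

XOR: 1 when bits differ
  101111001
^ 111100110
-----------
  010011111
Decimal: 377 ^ 486 = 159



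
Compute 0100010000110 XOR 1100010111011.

XOR: 1 when bits differ
  0100010000110
^ 1100010111011
---------------
  1000000111101
Decimal: 2182 ^ 6331 = 4157



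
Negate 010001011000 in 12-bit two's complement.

Original: 010001011000
Step 1 - Invert all bits: 101110100111
Step 2 - Add 1: 101110101000
Verification: 010001011000 + 101110101000 = 1000000000000; discarding the end carry (carry out of the top bit) leaves the 12-bit value 000000000000, as required for x + (-x)



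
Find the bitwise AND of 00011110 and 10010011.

AND: 1 only when both bits are 1
  00011110
& 10010011
----------
  00010010
Decimal: 30 & 147 = 18



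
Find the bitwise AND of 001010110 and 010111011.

AND: 1 only when both bits are 1
  001010110
& 010111011
-----------
  000010010
Decimal: 86 & 187 = 18



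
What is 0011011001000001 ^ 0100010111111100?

XOR: 1 when bits differ
  0011011001000001
^ 0100010111111100
------------------
  0111001110111101
Decimal: 13889 ^ 17916 = 29629



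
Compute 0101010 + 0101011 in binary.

Add column by column from the right: bit + bit + carry-in; write the sum mod 2, carry 1 when the sum is 2 or 3.
carry:  1010100
        0101010
+       0101011
---------------
       01010101
(the carry out of the leftmost column, 0, becomes the leading bit)
Decimal check:
  0101010 = 32 + 8 + 2 = 42
  0101011 = 32 + 8 + 2 + 1 = 43
  42 + 43 = 85, and 01010101 = 64 + 16 + 4 + 1 = 85 ✓



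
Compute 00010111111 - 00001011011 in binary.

Method 1 - Direct subtraction (column by column from the right: bit − bit − borrow-in; if negative, add 2 and borrow 1 from the next column):
borrow: 00010000000
        00010111111
-       00001011011
-------------------
        00001100100

Method 2 - Add two's complement:
Two's complement of 00001011011: invert → 11110100100, add 1 → 11110100101
  00010111111
+ 11110100101
-------------
 100001100100  (end carry out of the top bit = 1)
Discarding the end carry: 00001100100
Decimal check:
  00010111111 = 128 + 32 + 16 + 8 + 4 + 2 + 1 = 191
  00001011011 = 64 + 16 + 8 + 2 + 1 = 91
  191 - 91 = 100, and 00001100100 = 64 + 32 + 4 = 100 ✓



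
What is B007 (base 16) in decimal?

Expand by place value (powers of 16):
Digit values: B = 11
B007 = 11 × 16^3 + 0 × 16^2 + 0 × 16^1 + 7 × 16^0
= 11 × 4096 + 0 × 256 + 0 × 16 + 7 × 1
= 45056 + 0 + 0 + 7
= 45063



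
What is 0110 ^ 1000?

XOR: 1 when bits differ
  0110
^ 1000
------
  1110
Decimal: 6 ^ 8 = 14



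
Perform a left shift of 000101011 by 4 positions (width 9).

Original: 000101011 (decimal 43)
Shift left by 4 positions
Append 4 zeros on the right and drop the 4 high bits that overflow the 9-bit width
Result: 010110000 (decimal 176)
Equivalent: 43 << 4 = 43 × 2^4 = 688, truncated to 9 bits = 176



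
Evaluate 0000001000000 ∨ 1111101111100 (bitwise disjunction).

OR: 1 when either bit is 1
  0000001000000
| 1111101111100
---------------
  1111101111100
Decimal: 64 | 8060 = 8060



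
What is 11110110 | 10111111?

OR: 1 when either bit is 1
  11110110
| 10111111
----------
  11111111
Decimal: 246 | 191 = 255



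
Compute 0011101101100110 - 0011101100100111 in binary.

Method 1 - Direct subtraction (column by column from the right: bit − bit − borrow-in; if negative, add 2 and borrow 1 from the next column):
borrow: 0000000001111110
        0011101101100110
-       0011101100100111
------------------------
        0000000000111111

Method 2 - Add two's complement:
Two's complement of 0011101100100111: invert → 1100010011011000, add 1 → 1100010011011001
  0011101101100110
+ 1100010011011001
------------------
 10000000000111111  (end carry out of the top bit = 1)
Discarding the end carry: 0000000000111111
Decimal check:
  0011101101100110 = 8192 + 4096 + 2048 + 512 + 256 + 64 + 32 + 4 + 2 = 15206
  0011101100100111 = 8192 + 4096 + 2048 + 512 + 256 + 32 + 4 + 2 + 1 = 15143
  15206 - 15143 = 63, and 0000000000111111 = 32 + 16 + 8 + 4 + 2 + 1 = 63 ✓



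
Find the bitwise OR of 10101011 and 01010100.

OR: 1 when either bit is 1
  10101011
| 01010100
----------
  11111111
Decimal: 171 | 84 = 255



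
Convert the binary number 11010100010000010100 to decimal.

Sum of powers of 2 for each 1-bit:
2^2 + 2^4 + 2^10 + 2^14 + 2^16 + 2^18 + 2^19
= 4 + 16 + 1024 + 16384 + 65536 + 262144 + 524288
= 869396



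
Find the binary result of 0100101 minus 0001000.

Method 1 - Direct subtraction (column by column from the right: bit − bit − borrow-in; if negative, add 2 and borrow 1 from the next column):
borrow: 0110000
        0100101
-       0001000
---------------
        0011101

Method 2 - Add two's complement:
Two's complement of 0001000: invert → 1110111, add 1 → 1111000
  0100101
+ 1111000
---------
 10011101  (end carry out of the top bit = 1)
Discarding the end carry: 0011101
Decimal check:
  0100101 = 32 + 4 + 1 = 37
  0001000 = 8
  37 - 8 = 29, and 0011101 = 16 + 8 + 4 + 1 = 29 ✓



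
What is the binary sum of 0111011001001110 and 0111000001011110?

Add column by column from the right: bit + bit + carry-in; write the sum mod 2, carry 1 when the sum is 2 or 3.
carry:  1110000010111100
        0111011001001110
+       0111000001011110
------------------------
       01110011010101100
(the carry out of the leftmost column, 0, becomes the leading bit)
Decimal check:
  0111011001001110 = 16384 + 8192 + 4096 + 1024 + 512 + 64 + 8 + 4 + 2 = 30286
  0111000001011110 = 16384 + 8192 + 4096 + 64 + 16 + 8 + 4 + 2 = 28766
  30286 + 28766 = 59052, and 01110011010101100 = 32768 + 16384 + 8192 + 1024 + 512 + 128 + 32 + 8 + 4 = 59052 ✓



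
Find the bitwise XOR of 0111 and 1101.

XOR: 1 when bits differ
  0111
^ 1101
------
  1010
Decimal: 7 ^ 13 = 10



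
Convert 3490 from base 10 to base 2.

Using repeated division by 2:
3490 ÷ 2 = 1745 remainder 0
1745 ÷ 2 = 872 remainder 1
872 ÷ 2 = 436 remainder 0
436 ÷ 2 = 218 remainder 0
218 ÷ 2 = 109 remainder 0
109 ÷ 2 = 54 remainder 1
54 ÷ 2 = 27 remainder 0
27 ÷ 2 = 13 remainder 1
13 ÷ 2 = 6 remainder 1
6 ÷ 2 = 3 remainder 0
3 ÷ 2 = 1 remainder 1
1 ÷ 2 = 0 remainder 1
Reading remainders bottom to top: 110110100010



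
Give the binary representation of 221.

Using repeated division by 2:
221 ÷ 2 = 110 remainder 1
110 ÷ 2 = 55 remainder 0
55 ÷ 2 = 27 remainder 1
27 ÷ 2 = 13 remainder 1
13 ÷ 2 = 6 remainder 1
6 ÷ 2 = 3 remainder 0
3 ÷ 2 = 1 remainder 1
1 ÷ 2 = 0 remainder 1
Reading remainders bottom to top: 11011101



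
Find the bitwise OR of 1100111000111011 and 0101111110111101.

OR: 1 when either bit is 1
  1100111000111011
| 0101111110111101
------------------
  1101111110111111
Decimal: 52795 | 24509 = 57279



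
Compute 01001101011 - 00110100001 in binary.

Method 1 - Direct subtraction (column by column from the right: bit − bit − borrow-in; if negative, add 2 and borrow 1 from the next column):
borrow: 01100000000
        01001101011
-       00110100001
-------------------
        00011001010

Method 2 - Add two's complement:
Two's complement of 00110100001: invert → 11001011110, add 1 → 11001011111
  01001101011
+ 11001011111
-------------
 100011001010  (end carry out of the top bit = 1)
Discarding the end carry: 00011001010
Decimal check:
  01001101011 = 512 + 64 + 32 + 8 + 2 + 1 = 619
  00110100001 = 256 + 128 + 32 + 1 = 417
  619 - 417 = 202, and 00011001010 = 128 + 64 + 8 + 2 = 202 ✓



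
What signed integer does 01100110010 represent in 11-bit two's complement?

Binary: 01100110010
Sign bit: 0 (non-negative)
Read directly as an unsigned value:
01100110010 = 512 + 256 + 32 + 16 + 2 = 818
Value: 818



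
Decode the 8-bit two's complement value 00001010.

Binary: 00001010
Sign bit: 0 (non-negative)
Read directly as an unsigned value:
00001010 = 8 + 2 = 10
Value: 10



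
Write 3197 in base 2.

Using repeated division by 2:
3197 ÷ 2 = 1598 remainder 1
1598 ÷ 2 = 799 remainder 0
799 ÷ 2 = 399 remainder 1
399 ÷ 2 = 199 remainder 1
199 ÷ 2 = 99 remainder 1
99 ÷ 2 = 49 remainder 1
49 ÷ 2 = 24 remainder 1
24 ÷ 2 = 12 remainder 0
12 ÷ 2 = 6 remainder 0
6 ÷ 2 = 3 remainder 0
3 ÷ 2 = 1 remainder 1
1 ÷ 2 = 0 remainder 1
Reading remainders bottom to top: 110001111101



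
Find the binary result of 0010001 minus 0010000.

Method 1 - Direct subtraction (column by column from the right: bit − bit − borrow-in; if negative, add 2 and borrow 1 from the next column):
borrow: 0000000
        0010001
-       0010000
---------------
        0000001

Method 2 - Add two's complement:
Two's complement of 0010000: invert → 1101111, add 1 → 1110000
  0010001
+ 1110000
---------
 10000001  (end carry out of the top bit = 1)
Discarding the end carry: 0000001
Decimal check:
  0010001 = 16 + 1 = 17
  0010000 = 16
  17 - 16 = 1, and 0000001 = 1 ✓



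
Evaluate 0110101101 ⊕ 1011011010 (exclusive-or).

XOR: 1 when bits differ
  0110101101
^ 1011011010
------------
  1101110111
Decimal: 429 ^ 730 = 887



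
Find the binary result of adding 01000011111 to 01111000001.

Add column by column from the right: bit + bit + carry-in; write the sum mod 2, carry 1 when the sum is 2 or 3.
carry:  10000111110
        01000011111
+       01111000001
-------------------
       010111100000
(the carry out of the leftmost column, 0, becomes the leading bit)
Decimal check:
  01000011111 = 512 + 16 + 8 + 4 + 2 + 1 = 543
  01111000001 = 512 + 256 + 128 + 64 + 1 = 961
  543 + 961 = 1504, and 010111100000 = 1024 + 256 + 128 + 64 + 32 = 1504 ✓



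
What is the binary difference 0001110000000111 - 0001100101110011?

Method 1 - Direct subtraction (column by column from the right: bit − bit − borrow-in; if negative, add 2 and borrow 1 from the next column):
borrow: 0000011111100000
        0001110000000111
-       0001100101110011
------------------------
        0000001010010100

Method 2 - Add two's complement:
Two's complement of 0001100101110011: invert → 1110011010001100, add 1 → 1110011010001101
  0001110000000111
+ 1110011010001101
------------------
 10000001010010100  (end carry out of the top bit = 1)
Discarding the end carry: 0000001010010100
Decimal check:
  0001110000000111 = 4096 + 2048 + 1024 + 4 + 2 + 1 = 7175
  0001100101110011 = 4096 + 2048 + 256 + 64 + 32 + 16 + 2 + 1 = 6515
  7175 - 6515 = 660, and 0000001010010100 = 512 + 128 + 16 + 4 = 660 ✓



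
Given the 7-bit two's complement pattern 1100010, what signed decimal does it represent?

Binary: 1100010
Sign bit: 1 (negative)
Invert: 0011101
Add 1:  0011110
Magnitude: 0011110 = 16 + 8 + 4 + 2 = 30
Value: -30



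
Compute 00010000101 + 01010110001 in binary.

Add column by column from the right: bit + bit + carry-in; write the sum mod 2, carry 1 when the sum is 2 or 3.
carry:  00100000010
        00010000101
+       01010110001
-------------------
       001100110110
(the carry out of the leftmost column, 0, becomes the leading bit)
Decimal check:
  00010000101 = 128 + 4 + 1 = 133
  01010110001 = 512 + 128 + 32 + 16 + 1 = 689
  133 + 689 = 822, and 001100110110 = 512 + 256 + 32 + 16 + 4 + 2 = 822 ✓



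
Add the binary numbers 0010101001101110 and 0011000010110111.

Add column by column from the right: bit + bit + carry-in; write the sum mod 2, carry 1 when the sum is 2 or 3.
carry:  0100000111111100
        0010101001101110
+       0011000010110111
------------------------
       00101101100100101
(the carry out of the leftmost column, 0, becomes the leading bit)
Decimal check:
  0010101001101110 = 8192 + 2048 + 512 + 64 + 32 + 8 + 4 + 2 = 10862
  0011000010110111 = 8192 + 4096 + 128 + 32 + 16 + 4 + 2 + 1 = 12471
  10862 + 12471 = 23333, and 00101101100100101 = 16384 + 4096 + 2048 + 512 + 256 + 32 + 4 + 1 = 23333 ✓



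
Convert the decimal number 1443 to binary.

Using repeated division by 2:
1443 ÷ 2 = 721 remainder 1
721 ÷ 2 = 360 remainder 1
360 ÷ 2 = 180 remainder 0
180 ÷ 2 = 90 remainder 0
90 ÷ 2 = 45 remainder 0
45 ÷ 2 = 22 remainder 1
22 ÷ 2 = 11 remainder 0
11 ÷ 2 = 5 remainder 1
5 ÷ 2 = 2 remainder 1
2 ÷ 2 = 1 remainder 0
1 ÷ 2 = 0 remainder 1
Reading remainders bottom to top: 10110100011



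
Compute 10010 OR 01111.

OR: 1 when either bit is 1
  10010
| 01111
-------
  11111
Decimal: 18 | 15 = 31



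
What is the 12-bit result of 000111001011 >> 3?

Original: 000111001011 (decimal 459)
Shift right by 3 positions
Drop the 3 low bits; fill with zeros on the left
Result: 000000111001 (decimal 57)
Equivalent: 459 >> 3 = 459 ÷ 2^3 = 57



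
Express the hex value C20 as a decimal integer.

Expand by place value (powers of 16):
Digit values: C = 12
C20 = 12 × 16^2 + 2 × 16^1 + 0 × 16^0
= 12 × 256 + 2 × 16 + 0 × 1
= 3072 + 32 + 0
= 3104



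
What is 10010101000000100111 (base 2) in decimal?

Sum of powers of 2 for each 1-bit:
2^0 + 2^1 + 2^2 + 2^5 + 2^12 + 2^14 + 2^16 + 2^19
= 1 + 2 + 4 + 32 + 4096 + 16384 + 65536 + 524288
= 610343



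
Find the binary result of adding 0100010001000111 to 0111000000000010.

Add column by column from the right: bit + bit + carry-in; write the sum mod 2, carry 1 when the sum is 2 or 3.
carry:  1000000000001100
        0100010001000111
+       0111000000000010
------------------------
       01011010001001001
(the carry out of the leftmost column, 0, becomes the leading bit)
Decimal check:
  0100010001000111 = 16384 + 1024 + 64 + 4 + 2 + 1 = 17479
  0111000000000010 = 16384 + 8192 + 4096 + 2 = 28674
  17479 + 28674 = 46153, and 01011010001001001 = 32768 + 8192 + 4096 + 1024 + 64 + 8 + 1 = 46153 ✓



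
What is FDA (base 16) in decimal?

Expand by place value (powers of 16):
Digit values: F = 15, D = 13, A = 10
FDA = 15 × 16^2 + 13 × 16^1 + 10 × 16^0
= 15 × 256 + 13 × 16 + 10 × 1
= 3840 + 208 + 10
= 4058



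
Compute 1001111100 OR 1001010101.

OR: 1 when either bit is 1
  1001111100
| 1001010101
------------
  1001111101
Decimal: 636 | 597 = 637



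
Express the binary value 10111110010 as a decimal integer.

Sum of powers of 2 for each 1-bit:
2^1 + 2^4 + 2^5 + 2^6 + 2^7 + 2^8 + 2^10
= 2 + 16 + 32 + 64 + 128 + 256 + 1024
= 1522



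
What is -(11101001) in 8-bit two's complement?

Original (sign bit 1, negative): 11101001
Step 1 - Invert all bits: 00010110
Step 2 - Add 1: 00010111
Verification: 11101001 + 00010111 = 100000000; discarding the end carry (carry out of the top bit) leaves the 8-bit value 00000000, as required for x + (-x)



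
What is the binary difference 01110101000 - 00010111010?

Method 1 - Direct subtraction (column by column from the right: bit − bit − borrow-in; if negative, add 2 and borrow 1 from the next column):
borrow: 00111111100
        01110101000
-       00010111010
-------------------
        01011101110

Method 2 - Add two's complement:
Two's complement of 00010111010: invert → 11101000101, add 1 → 11101000110
  01110101000
+ 11101000110
-------------
 101011101110  (end carry out of the top bit = 1)
Discarding the end carry: 01011101110
Decimal check:
  01110101000 = 512 + 256 + 128 + 32 + 8 = 936
  00010111010 = 128 + 32 + 16 + 8 + 2 = 186
  936 - 186 = 750, and 01011101110 = 512 + 128 + 64 + 32 + 8 + 4 + 2 = 750 ✓



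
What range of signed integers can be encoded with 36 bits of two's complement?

For 36-bit two's complement:
Minimum: -2^35 = -34359738368
Maximum: 2^35 - 1 = 34359738367



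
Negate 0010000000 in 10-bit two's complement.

Original: 0010000000
Step 1 - Invert all bits: 1101111111
Step 2 - Add 1: 1110000000
Verification: 0010000000 + 1110000000 = 10000000000; discarding the end carry (carry out of the top bit) leaves the 10-bit value 0000000000, as required for x + (-x)



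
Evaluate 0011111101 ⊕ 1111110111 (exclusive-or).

XOR: 1 when bits differ
  0011111101
^ 1111110111
------------
  1100001010
Decimal: 253 ^ 1015 = 778



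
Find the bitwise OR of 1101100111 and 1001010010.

OR: 1 when either bit is 1
  1101100111
| 1001010010
------------
  1101110111
Decimal: 871 | 594 = 887



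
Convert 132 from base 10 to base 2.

Using repeated division by 2:
132 ÷ 2 = 66 remainder 0
66 ÷ 2 = 33 remainder 0
33 ÷ 2 = 16 remainder 1
16 ÷ 2 = 8 remainder 0
8 ÷ 2 = 4 remainder 0
4 ÷ 2 = 2 remainder 0
2 ÷ 2 = 1 remainder 0
1 ÷ 2 = 0 remainder 1
Reading remainders bottom to top: 10000100



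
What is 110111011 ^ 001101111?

XOR: 1 when bits differ
  110111011
^ 001101111
-----------
  111010100
Decimal: 443 ^ 111 = 468



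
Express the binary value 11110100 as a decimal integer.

Sum of powers of 2 for each 1-bit:
2^2 + 2^4 + 2^5 + 2^6 + 2^7
= 4 + 16 + 32 + 64 + 128
= 244



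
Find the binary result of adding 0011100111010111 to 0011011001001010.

Add column by column from the right: bit + bit + carry-in; write the sum mod 2, carry 1 when the sum is 2 or 3.
carry:  0111111110111100
        0011100111010111
+       0011011001001010
------------------------
       00111000000100001
(the carry out of the leftmost column, 0, becomes the leading bit)
Decimal check:
  0011100111010111 = 8192 + 4096 + 2048 + 256 + 128 + 64 + 16 + 4 + 2 + 1 = 14807
  0011011001001010 = 8192 + 4096 + 1024 + 512 + 64 + 8 + 2 = 13898
  14807 + 13898 = 28705, and 00111000000100001 = 16384 + 8192 + 4096 + 32 + 1 = 28705 ✓



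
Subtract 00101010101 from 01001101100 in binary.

Method 1 - Direct subtraction (column by column from the right: bit − bit − borrow-in; if negative, add 2 and borrow 1 from the next column):
borrow: 01000101110
        01001101100
-       00101010101
-------------------
        00100010111

Method 2 - Add two's complement:
Two's complement of 00101010101: invert → 11010101010, add 1 → 11010101011
  01001101100
+ 11010101011
-------------
 100100010111  (end carry out of the top bit = 1)
Discarding the end carry: 00100010111
Decimal check:
  01001101100 = 512 + 64 + 32 + 8 + 4 = 620
  00101010101 = 256 + 64 + 16 + 4 + 1 = 341
  620 - 341 = 279, and 00100010111 = 256 + 16 + 4 + 2 + 1 = 279 ✓



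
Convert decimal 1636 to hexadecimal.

Using repeated division by 16 (digits 10–15 are A–F):
1636 ÷ 16 = 102 remainder 4
102 ÷ 16 = 6 remainder 6
6 ÷ 16 = 0 remainder 6
Reading remainders bottom to top: 664



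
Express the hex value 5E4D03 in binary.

Convert each hex digit to 4 bits:
  5 = 0101
  E = 1110
  4 = 0100
  D = 1101
  0 = 0000
  3 = 0011
Concatenate: 010111100100110100000011



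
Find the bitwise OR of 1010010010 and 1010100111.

OR: 1 when either bit is 1
  1010010010
| 1010100111
------------
  1010110111
Decimal: 658 | 679 = 695



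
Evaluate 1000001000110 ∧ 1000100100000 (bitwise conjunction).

AND: 1 only when both bits are 1
  1000001000110
& 1000100100000
---------------
  1000000000000
Decimal: 4166 & 4384 = 4096



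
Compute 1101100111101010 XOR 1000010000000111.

XOR: 1 when bits differ
  1101100111101010
^ 1000010000000111
------------------
  0101110111101101
Decimal: 55786 ^ 33799 = 24045



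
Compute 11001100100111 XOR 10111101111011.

XOR: 1 when bits differ
  11001100100111
^ 10111101111011
----------------
  01110001011100
Decimal: 13095 ^ 12155 = 7260



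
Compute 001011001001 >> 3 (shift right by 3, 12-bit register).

Original: 001011001001 (decimal 713)
Shift right by 3 positions
Drop the 3 low bits; fill with zeros on the left
Result: 000001011001 (decimal 89)
Equivalent: 713 >> 3 = 713 ÷ 2^3 = 89



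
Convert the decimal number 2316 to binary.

Using repeated division by 2:
2316 ÷ 2 = 1158 remainder 0
1158 ÷ 2 = 579 remainder 0
579 ÷ 2 = 289 remainder 1
289 ÷ 2 = 144 remainder 1
144 ÷ 2 = 72 remainder 0
72 ÷ 2 = 36 remainder 0
36 ÷ 2 = 18 remainder 0
18 ÷ 2 = 9 remainder 0
9 ÷ 2 = 4 remainder 1
4 ÷ 2 = 2 remainder 0
2 ÷ 2 = 1 remainder 0
1 ÷ 2 = 0 remainder 1
Reading remainders bottom to top: 100100001100



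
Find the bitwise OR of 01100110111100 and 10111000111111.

OR: 1 when either bit is 1
  01100110111100
| 10111000111111
----------------
  11111110111111
Decimal: 6588 | 11839 = 16319



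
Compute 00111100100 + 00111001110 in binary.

Add column by column from the right: bit + bit + carry-in; write the sum mod 2, carry 1 when the sum is 2 or 3.
carry:  01110011000
        00111100100
+       00111001110
-------------------
       001110110010
(the carry out of the leftmost column, 0, becomes the leading bit)
Decimal check:
  00111100100 = 256 + 128 + 64 + 32 + 4 = 484
  00111001110 = 256 + 128 + 64 + 8 + 4 + 2 = 462
  484 + 462 = 946, and 001110110010 = 512 + 256 + 128 + 32 + 16 + 2 = 946 ✓



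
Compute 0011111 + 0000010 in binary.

Add column by column from the right: bit + bit + carry-in; write the sum mod 2, carry 1 when the sum is 2 or 3.
carry:  0111100
        0011111
+       0000010
---------------
       00100001
(the carry out of the leftmost column, 0, becomes the leading bit)
Decimal check:
  0011111 = 16 + 8 + 4 + 2 + 1 = 31
  0000010 = 2
  31 + 2 = 33, and 00100001 = 32 + 1 = 33 ✓

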